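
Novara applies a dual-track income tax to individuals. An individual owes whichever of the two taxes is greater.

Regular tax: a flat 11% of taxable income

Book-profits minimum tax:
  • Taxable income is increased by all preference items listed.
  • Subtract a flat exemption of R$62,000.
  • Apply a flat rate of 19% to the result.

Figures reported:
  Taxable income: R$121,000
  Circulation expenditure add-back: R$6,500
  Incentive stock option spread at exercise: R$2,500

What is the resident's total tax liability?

Regular tax:
  R$121,000 × 11% = R$13,310

Book-profits minimum tax:
  Adjusted income: R$121,000 + R$6,500 + R$2,500 = R$130,000
  Less exemption R$62,000 → base R$68,000
  R$68,000 × 19% = R$12,920

R$13,310 > R$12,920, so the regular tax governs.

R$13,310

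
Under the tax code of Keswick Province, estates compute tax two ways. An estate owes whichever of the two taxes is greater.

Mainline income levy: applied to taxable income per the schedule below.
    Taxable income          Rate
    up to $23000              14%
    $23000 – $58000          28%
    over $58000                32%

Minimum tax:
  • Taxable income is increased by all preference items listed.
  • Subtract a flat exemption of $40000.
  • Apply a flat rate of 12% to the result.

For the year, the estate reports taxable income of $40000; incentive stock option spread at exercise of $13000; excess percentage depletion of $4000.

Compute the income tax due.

$7980

Mainline income levy:
  $23000 × 14% = $3220
  $17000 × 28% = $4760
  → $7980

Minimum tax:
  Adjusted income: $40000 + $13000 + $4000 = $57000
  Less exemption $40000 → base $17000
  $17000 × 12% = $2040

$7980 > $2040, so the mainline income levy governs.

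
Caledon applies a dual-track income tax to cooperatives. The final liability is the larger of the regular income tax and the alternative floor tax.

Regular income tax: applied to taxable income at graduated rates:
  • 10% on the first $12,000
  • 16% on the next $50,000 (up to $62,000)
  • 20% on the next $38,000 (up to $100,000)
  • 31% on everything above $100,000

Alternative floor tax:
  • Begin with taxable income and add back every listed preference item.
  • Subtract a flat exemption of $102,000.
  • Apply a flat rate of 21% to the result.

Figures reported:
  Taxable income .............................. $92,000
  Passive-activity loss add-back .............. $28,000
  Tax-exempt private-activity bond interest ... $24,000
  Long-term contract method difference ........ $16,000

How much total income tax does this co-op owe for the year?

$15,200

Alternative floor tax:
  Adjusted income: $92,000 + $28,000 + $24,000 + $16,000 = $160,000
  Less exemption $102,000 → base $58,000
  $58,000 × 21% = $12,180

Regular income tax:
  $12,000 × 10% = $1,200
  $50,000 × 16% = $8,000
  $30,000 × 20% = $6,000
  → $15,200

$15,200 > $12,180, so the regular income tax governs.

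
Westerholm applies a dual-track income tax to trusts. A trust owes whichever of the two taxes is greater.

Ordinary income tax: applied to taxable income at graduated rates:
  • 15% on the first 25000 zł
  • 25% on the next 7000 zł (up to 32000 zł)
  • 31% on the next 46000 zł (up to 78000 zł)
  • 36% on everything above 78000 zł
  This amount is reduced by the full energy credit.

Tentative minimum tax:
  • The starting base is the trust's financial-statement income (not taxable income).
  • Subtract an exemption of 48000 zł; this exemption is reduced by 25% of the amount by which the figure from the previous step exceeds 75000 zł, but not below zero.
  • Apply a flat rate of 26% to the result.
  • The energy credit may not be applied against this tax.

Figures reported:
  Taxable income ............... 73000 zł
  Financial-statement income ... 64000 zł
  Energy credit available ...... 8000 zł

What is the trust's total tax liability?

10210 zł

Ordinary income tax:
  25000 zł × 15% = 3750 zł
  7000 zł × 25% = 1750 zł
  41000 zł × 31% = 12710 zł
  → 18210 zł
  Less energy credit 8000 zł → 10210 zł

Tentative minimum tax:
  Base (financial-statement income): 64000 zł
  Exemption: 64000 zł ≤ 75000 zł, so full 48000 zł applies
  Base: 64000 zł − 48000 zł = 16000 zł
  16000 zł × 26% = 4160 zł

10210 zł > 4160 zł, so the ordinary income tax governs.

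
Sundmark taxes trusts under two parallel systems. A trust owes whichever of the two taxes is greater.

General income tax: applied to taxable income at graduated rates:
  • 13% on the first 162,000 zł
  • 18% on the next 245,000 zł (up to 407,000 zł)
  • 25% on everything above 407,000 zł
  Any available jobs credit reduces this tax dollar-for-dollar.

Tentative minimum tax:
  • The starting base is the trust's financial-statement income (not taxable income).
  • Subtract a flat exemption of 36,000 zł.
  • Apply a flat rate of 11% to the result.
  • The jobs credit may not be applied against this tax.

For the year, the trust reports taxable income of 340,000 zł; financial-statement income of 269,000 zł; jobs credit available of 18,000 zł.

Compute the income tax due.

35,100 zł

Tentative minimum tax:
  Base (financial-statement income): 269,000 zł
  Less exemption 36,000 zł → base 233,000 zł
  233,000 zł × 11% = 25,630 zł

General income tax:
  162,000 zł × 13% = 21,060 zł
  178,000 zł × 18% = 32,040 zł
  → 53,100 zł
  Less jobs credit 18,000 zł → 35,100 zł

35,100 zł > 25,630 zł, so the general income tax governs.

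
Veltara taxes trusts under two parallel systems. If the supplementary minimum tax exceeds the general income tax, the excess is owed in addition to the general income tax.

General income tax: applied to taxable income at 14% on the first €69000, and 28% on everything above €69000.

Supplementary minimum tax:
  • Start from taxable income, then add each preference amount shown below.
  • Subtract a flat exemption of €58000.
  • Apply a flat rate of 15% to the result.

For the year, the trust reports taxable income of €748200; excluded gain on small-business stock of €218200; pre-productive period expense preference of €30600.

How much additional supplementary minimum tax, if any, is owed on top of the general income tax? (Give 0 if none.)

€0

Supplementary minimum tax:
  Adjusted income: €748200 + €218200 + €30600 = €997000
  Less exemption €58000 → base €939000
  €939000 × 15% = €140850

General income tax:
  €69000 × 14% = €9660
  €679200 × 28% = €190176
  → €199836

€140850 ≤ €199836, so no add-on is due.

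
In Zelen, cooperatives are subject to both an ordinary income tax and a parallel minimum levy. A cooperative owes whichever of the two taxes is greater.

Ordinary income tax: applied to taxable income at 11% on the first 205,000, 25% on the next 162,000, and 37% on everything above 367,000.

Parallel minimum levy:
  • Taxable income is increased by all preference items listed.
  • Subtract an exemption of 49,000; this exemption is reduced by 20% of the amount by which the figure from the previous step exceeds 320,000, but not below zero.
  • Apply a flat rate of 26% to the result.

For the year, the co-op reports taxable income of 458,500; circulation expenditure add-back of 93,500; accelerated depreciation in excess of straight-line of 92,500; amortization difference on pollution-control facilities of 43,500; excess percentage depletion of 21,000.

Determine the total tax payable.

Parallel minimum levy:
  Adjusted income: 458,500 + 93,500 + 92,500 + 43,500 + 21,000 = 709,000
  Exemption: 20% × (709,000 − 320,000) = 77,800 ≥ 49,000, so the exemption is fully phased out
  Base: 709,000 − 0 = 709,000
  709,000 × 26% = 184,340

Ordinary income tax:
  205,000 × 11% = 22,550
  162,000 × 25% = 40,500
  91,500 × 37% = 33,855
  → 96,905

184,340 > 96,905, so the parallel minimum levy is the binding amount.

184,340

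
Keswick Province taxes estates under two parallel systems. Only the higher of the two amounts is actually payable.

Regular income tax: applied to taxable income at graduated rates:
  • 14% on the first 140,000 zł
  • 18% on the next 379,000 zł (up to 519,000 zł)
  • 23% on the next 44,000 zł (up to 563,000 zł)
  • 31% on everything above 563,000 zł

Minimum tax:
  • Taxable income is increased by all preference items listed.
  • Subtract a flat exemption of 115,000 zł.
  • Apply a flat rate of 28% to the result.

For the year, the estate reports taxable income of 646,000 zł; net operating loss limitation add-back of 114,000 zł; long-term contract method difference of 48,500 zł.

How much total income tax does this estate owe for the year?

Regular income tax:
  140,000 zł × 14% = 19,600 zł
  379,000 zł × 18% = 68,220 zł
  44,000 zł × 23% = 10,120 zł
  83,000 zł × 31% = 25,730 zł
  → 123,670 zł

Minimum tax:
  Adjusted income: 646,000 zł + 114,000 zł + 48,500 zł = 808,500 zł
  Less exemption 115,000 zł → base 693,500 zł
  693,500 zł × 28% = 194,180 zł

194,180 zł > 123,670 zł, so the minimum tax is the binding amount.

194,180 zł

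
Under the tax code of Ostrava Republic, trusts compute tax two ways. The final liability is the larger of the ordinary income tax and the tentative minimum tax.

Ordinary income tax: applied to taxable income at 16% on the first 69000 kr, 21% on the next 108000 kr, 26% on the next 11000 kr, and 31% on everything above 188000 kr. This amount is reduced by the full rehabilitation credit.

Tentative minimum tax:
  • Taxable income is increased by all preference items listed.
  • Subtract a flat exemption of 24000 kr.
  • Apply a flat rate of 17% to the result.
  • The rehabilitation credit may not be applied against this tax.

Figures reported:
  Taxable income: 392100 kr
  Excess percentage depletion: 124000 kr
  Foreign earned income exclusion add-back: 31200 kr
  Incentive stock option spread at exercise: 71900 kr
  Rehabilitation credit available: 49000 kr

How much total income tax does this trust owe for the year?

101184 kr

Tentative minimum tax:
  Adjusted income: 392100 kr + 124000 kr + 31200 kr + 71900 kr = 619200 kr
  Less exemption 24000 kr → base 595200 kr
  595200 kr × 17% = 101184 kr

Ordinary income tax:
  69000 kr × 16% = 11040 kr
  108000 kr × 21% = 22680 kr
  11000 kr × 26% = 2860 kr
  204100 kr × 31% = 63271 kr
  → 99851 kr
  Less rehabilitation credit 49000 kr → 50851 kr

101184 kr > 50851 kr, so the tentative minimum tax is the binding amount.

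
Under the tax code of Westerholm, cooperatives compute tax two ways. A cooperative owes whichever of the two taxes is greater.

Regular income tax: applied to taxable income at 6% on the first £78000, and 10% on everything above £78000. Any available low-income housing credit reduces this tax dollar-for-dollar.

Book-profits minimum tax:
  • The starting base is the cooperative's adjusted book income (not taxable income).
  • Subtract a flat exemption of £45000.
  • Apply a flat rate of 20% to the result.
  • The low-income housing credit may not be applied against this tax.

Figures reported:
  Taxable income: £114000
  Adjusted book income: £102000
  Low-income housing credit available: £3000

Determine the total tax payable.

£11400

Book-profits minimum tax:
  Base (adjusted book income): £102000
  Less exemption £45000 → base £57000
  £57000 × 20% = £11400

Regular income tax:
  £78000 × 6% = £4680
  £36000 × 10% = £3600
  → £8280
  Less low-income housing credit £3000 → £5280

£11400 > £5280, so the book-profits minimum tax is the binding amount.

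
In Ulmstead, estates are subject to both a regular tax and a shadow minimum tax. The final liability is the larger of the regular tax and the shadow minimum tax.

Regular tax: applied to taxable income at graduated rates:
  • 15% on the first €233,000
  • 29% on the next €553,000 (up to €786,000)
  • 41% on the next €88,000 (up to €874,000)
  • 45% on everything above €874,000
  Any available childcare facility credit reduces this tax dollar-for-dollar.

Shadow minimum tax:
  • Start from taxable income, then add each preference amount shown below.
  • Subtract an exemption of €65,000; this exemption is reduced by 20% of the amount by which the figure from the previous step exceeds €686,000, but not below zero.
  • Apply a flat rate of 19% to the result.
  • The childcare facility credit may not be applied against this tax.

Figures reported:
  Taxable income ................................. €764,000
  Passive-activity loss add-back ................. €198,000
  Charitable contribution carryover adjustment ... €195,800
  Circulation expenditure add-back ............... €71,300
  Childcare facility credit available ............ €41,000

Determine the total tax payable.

€233,529

Regular tax:
  €233,000 × 15% = €34,950
  €531,000 × 29% = €153,990
  → €188,940
  Less childcare facility credit €41,000 → €147,940

Shadow minimum tax:
  Adjusted income: €764,000 + €198,000 + €195,800 + €71,300 = €1,229,100
  Exemption: 20% × (€1,229,100 − €686,000) = €108,620 ≥ €65,000, so the exemption is fully phased out
  Base: €1,229,100 − €0 = €1,229,100
  €1,229,100 × 19% = €233,529

€233,529 > €147,940, so the shadow minimum tax is the binding amount.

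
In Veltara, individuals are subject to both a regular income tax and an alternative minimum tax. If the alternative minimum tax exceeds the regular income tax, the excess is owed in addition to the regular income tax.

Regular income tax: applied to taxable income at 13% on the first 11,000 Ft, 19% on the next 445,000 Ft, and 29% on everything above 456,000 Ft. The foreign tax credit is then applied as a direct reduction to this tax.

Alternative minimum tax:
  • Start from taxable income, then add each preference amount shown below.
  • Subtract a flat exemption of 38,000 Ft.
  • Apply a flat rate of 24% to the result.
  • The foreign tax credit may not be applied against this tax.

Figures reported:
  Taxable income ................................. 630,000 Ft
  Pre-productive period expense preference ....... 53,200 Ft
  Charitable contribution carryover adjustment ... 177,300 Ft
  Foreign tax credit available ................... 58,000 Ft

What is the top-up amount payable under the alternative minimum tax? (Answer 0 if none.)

118,960 Ft

Regular income tax:
  11,000 Ft × 13% = 1,430 Ft
  445,000 Ft × 19% = 84,550 Ft
  174,000 Ft × 29% = 50,460 Ft
  → 136,440 Ft
  Less foreign tax credit 58,000 Ft → 78,440 Ft

Alternative minimum tax:
  Adjusted income: 630,000 Ft + 53,200 Ft + 177,300 Ft = 860,500 Ft
  Less exemption 38,000 Ft → base 822,500 Ft
  822,500 Ft × 24% = 197,400 Ft

Excess of alternative minimum tax over regular income tax: 197,400 Ft − 78,440 Ft = 118,960 Ft.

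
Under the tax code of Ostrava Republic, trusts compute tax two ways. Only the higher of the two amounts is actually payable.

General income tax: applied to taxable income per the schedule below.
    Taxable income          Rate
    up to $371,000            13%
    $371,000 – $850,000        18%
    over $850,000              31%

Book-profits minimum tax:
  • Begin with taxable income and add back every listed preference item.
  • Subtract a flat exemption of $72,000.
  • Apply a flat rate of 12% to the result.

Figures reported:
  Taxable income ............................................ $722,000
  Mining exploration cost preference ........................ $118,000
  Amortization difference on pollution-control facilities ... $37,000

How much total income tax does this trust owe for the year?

$111,410

Book-profits minimum tax:
  Adjusted income: $722,000 + $118,000 + $37,000 = $877,000
  Less exemption $72,000 → base $805,000
  $805,000 × 12% = $96,600

General income tax:
  $371,000 × 13% = $48,230
  $351,000 × 18% = $63,180
  → $111,410

$111,410 > $96,600, so the general income tax governs.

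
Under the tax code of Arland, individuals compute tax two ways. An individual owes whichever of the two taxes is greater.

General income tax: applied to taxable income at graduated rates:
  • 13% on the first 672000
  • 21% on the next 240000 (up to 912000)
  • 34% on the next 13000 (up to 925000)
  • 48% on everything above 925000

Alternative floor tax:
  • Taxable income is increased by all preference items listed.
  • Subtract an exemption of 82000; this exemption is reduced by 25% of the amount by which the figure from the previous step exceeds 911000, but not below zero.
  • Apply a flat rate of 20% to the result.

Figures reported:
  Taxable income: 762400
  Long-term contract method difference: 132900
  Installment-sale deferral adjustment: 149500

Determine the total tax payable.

General income tax:
  672000 × 13% = 87360
  90400 × 21% = 18984
  → 106344

Alternative floor tax:
  Adjusted income: 762400 + 132900 + 149500 = 1044800
  Exemption: 82000 − 25% × (1044800 − 911000) = 82000 − 33450 = 48550
  Base: 1044800 − 48550 = 996250
  996250 × 20% = 199250

199250 > 106344, so the alternative floor tax is the binding amount.

199250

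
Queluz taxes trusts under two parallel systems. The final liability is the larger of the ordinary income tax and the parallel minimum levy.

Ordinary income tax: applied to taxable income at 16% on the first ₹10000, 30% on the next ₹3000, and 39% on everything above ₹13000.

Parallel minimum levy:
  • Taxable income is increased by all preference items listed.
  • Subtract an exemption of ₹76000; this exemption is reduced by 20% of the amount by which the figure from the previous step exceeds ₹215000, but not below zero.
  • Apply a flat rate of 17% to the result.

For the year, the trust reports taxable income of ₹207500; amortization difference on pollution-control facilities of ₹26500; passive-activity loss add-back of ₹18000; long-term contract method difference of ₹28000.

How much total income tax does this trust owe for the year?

₹78355

Parallel minimum levy:
  Adjusted income: ₹207500 + ₹26500 + ₹18000 + ₹28000 = ₹280000
  Exemption: ₹76000 − 20% × (₹280000 − ₹215000) = ₹76000 − ₹13000 = ₹63000
  Base: ₹280000 − ₹63000 = ₹217000
  ₹217000 × 17% = ₹36890

Ordinary income tax:
  ₹10000 × 16% = ₹1600
  ₹3000 × 30% = ₹900
  ₹194500 × 39% = ₹75855
  → ₹78355

₹78355 > ₹36890, so the ordinary income tax governs.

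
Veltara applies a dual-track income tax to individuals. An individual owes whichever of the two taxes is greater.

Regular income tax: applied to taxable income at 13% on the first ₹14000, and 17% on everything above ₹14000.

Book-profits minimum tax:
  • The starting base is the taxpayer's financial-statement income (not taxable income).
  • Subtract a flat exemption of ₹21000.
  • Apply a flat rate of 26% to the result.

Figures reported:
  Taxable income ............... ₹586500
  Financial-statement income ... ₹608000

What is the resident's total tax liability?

Book-profits minimum tax:
  Base (financial-statement income): ₹608000
  Less exemption ₹21000 → base ₹587000
  ₹587000 × 26% = ₹152620

Regular income tax:
  ₹14000 × 13% = ₹1820
  ₹572500 × 17% = ₹97325
  → ₹99145

₹152620 > ₹99145, so the book-profits minimum tax is the binding amount.

₹152620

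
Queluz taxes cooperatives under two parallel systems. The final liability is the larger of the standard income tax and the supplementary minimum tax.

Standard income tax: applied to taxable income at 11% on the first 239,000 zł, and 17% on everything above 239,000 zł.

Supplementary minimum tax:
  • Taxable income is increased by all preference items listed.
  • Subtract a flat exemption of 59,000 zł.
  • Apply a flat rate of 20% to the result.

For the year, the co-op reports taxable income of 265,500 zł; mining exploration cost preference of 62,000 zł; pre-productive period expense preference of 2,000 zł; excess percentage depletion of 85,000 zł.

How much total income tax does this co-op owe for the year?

71,100 zł

Standard income tax:
  239,000 zł × 11% = 26,290 zł
  26,500 zł × 17% = 4,505 zł
  → 30,795 zł

Supplementary minimum tax:
  Adjusted income: 265,500 zł + 62,000 zł + 2,000 zł + 85,000 zł = 414,500 zł
  Less exemption 59,000 zł → base 355,500 zł
  355,500 zł × 20% = 71,100 zł

71,100 zł > 30,795 zł, so the supplementary minimum tax is the binding amount.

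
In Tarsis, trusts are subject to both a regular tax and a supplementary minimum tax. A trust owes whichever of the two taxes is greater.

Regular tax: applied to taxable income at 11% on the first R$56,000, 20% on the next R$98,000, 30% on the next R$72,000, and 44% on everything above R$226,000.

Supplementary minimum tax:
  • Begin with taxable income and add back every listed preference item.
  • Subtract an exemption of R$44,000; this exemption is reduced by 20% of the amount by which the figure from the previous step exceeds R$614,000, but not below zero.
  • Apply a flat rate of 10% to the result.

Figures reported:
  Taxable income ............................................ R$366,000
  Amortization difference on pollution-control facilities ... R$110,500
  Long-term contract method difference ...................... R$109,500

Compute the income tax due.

Supplementary minimum tax:
  Adjusted income: R$366,000 + R$110,500 + R$109,500 = R$586,000
  Exemption: R$586,000 ≤ R$614,000, so full R$44,000 applies
  Base: R$586,000 − R$44,000 = R$542,000
  R$542,000 × 10% = R$54,200

Regular tax:
  R$56,000 × 11% = R$6,160
  R$98,000 × 20% = R$19,600
  R$72,000 × 30% = R$21,600
  R$140,000 × 44% = R$61,600
  → R$108,960

R$108,960 > R$54,200, so the regular tax governs.

R$108,960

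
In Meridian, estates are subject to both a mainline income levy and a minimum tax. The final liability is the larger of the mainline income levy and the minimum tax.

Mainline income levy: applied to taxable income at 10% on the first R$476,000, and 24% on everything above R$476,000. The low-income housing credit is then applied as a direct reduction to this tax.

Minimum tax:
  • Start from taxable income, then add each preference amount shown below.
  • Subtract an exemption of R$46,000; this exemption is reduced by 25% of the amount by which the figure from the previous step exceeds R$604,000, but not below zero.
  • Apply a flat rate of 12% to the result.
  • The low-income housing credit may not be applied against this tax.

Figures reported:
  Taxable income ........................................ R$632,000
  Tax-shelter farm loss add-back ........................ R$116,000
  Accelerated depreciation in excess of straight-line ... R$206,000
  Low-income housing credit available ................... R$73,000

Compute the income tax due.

Mainline income levy:
  R$476,000 × 10% = R$47,600
  R$156,000 × 24% = R$37,440
  → R$85,040
  Less low-income housing credit R$73,000 → R$12,040

Minimum tax:
  Adjusted income: R$632,000 + R$116,000 + R$206,000 = R$954,000
  Exemption: 25% × (R$954,000 − R$604,000) = R$87,500 ≥ R$46,000, so the exemption is fully phased out
  Base: R$954,000 − R$0 = R$954,000
  R$954,000 × 12% = R$114,480

R$114,480 > R$12,040, so the minimum tax is the binding amount.

R$114,480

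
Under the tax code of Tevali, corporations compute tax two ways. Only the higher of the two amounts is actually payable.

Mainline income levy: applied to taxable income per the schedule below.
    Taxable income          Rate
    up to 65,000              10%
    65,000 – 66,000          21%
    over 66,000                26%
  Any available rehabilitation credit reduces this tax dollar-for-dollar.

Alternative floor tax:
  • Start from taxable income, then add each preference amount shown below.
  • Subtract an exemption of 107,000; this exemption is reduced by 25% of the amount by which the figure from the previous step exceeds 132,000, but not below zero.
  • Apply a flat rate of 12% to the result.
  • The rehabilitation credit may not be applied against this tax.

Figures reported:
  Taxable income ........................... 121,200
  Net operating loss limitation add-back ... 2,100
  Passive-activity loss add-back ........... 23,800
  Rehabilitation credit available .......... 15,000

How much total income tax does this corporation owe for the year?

6,062

Alternative floor tax:
  Adjusted income: 121,200 + 2,100 + 23,800 = 147,100
  Exemption: 107,000 − 25% × (147,100 − 132,000) = 107,000 − 3,775 = 103,225
  Base: 147,100 − 103,225 = 43,875
  43,875 × 12% = 5,265

Mainline income levy:
  65,000 × 10% = 6,500
  1,000 × 21% = 210
  55,200 × 26% = 14,352
  → 21,062
  Less rehabilitation credit 15,000 → 6,062

6,062 > 5,265, so the mainline income levy governs.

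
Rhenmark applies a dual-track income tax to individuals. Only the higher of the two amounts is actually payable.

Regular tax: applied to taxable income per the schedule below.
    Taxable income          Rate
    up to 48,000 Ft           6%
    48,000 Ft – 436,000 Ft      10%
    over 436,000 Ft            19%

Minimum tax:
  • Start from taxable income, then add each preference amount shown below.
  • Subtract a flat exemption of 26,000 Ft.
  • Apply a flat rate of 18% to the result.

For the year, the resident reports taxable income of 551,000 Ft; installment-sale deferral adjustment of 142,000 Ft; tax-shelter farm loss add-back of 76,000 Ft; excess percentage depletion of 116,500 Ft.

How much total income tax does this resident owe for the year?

154,710 Ft

Minimum tax:
  Adjusted income: 551,000 Ft + 142,000 Ft + 76,000 Ft + 116,500 Ft = 885,500 Ft
  Less exemption 26,000 Ft → base 859,500 Ft
  859,500 Ft × 18% = 154,710 Ft

Regular tax:
  48,000 Ft × 6% = 2,880 Ft
  388,000 Ft × 10% = 38,800 Ft
  115,000 Ft × 19% = 21,850 Ft
  → 63,530 Ft

154,710 Ft > 63,530 Ft, so the minimum tax is the binding amount.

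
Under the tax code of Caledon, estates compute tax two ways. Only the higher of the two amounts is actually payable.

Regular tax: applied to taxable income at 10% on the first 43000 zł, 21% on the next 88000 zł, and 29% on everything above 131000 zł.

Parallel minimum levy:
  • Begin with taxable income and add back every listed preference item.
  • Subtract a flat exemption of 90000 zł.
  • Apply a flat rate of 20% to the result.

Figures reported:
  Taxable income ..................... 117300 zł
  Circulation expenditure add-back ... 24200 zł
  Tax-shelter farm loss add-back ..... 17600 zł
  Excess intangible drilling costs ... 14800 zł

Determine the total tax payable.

19903 zł

Parallel minimum levy:
  Adjusted income: 117300 zł + 24200 zł + 17600 zł + 14800 zł = 173900 zł
  Less exemption 90000 zł → base 83900 zł
  83900 zł × 20% = 16780 zł

Regular tax:
  43000 zł × 10% = 4300 zł
  74300 zł × 21% = 15603 zł
  → 19903 zł

19903 zł > 16780 zł, so the regular tax governs.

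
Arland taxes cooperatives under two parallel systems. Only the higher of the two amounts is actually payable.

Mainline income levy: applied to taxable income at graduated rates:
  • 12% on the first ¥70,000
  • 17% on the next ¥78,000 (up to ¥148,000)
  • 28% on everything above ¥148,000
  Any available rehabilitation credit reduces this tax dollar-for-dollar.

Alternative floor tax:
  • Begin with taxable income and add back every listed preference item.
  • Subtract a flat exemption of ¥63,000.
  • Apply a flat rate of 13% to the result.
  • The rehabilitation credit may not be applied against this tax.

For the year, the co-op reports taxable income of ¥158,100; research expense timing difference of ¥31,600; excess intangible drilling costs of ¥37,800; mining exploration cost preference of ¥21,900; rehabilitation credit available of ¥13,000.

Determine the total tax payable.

Mainline income levy:
  ¥70,000 × 12% = ¥8,400
  ¥78,000 × 17% = ¥13,260
  ¥10,100 × 28% = ¥2,828
  → ¥24,488
  Less rehabilitation credit ¥13,000 → ¥11,488

Alternative floor tax:
  Adjusted income: ¥158,100 + ¥31,600 + ¥37,800 + ¥21,900 = ¥249,400
  Less exemption ¥63,000 → base ¥186,400
  ¥186,400 × 13% = ¥24,232

¥24,232 > ¥11,488, so the alternative floor tax is the binding amount.

¥24,232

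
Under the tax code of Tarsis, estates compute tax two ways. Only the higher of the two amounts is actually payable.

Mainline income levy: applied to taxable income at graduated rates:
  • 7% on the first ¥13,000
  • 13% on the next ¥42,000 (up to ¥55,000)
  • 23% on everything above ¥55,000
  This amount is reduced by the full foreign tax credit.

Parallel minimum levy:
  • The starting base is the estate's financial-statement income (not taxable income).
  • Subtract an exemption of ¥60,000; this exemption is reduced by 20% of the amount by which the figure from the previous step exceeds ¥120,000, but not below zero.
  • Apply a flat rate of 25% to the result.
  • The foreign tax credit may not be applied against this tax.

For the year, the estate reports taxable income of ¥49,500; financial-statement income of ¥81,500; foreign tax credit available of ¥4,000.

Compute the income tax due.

Parallel minimum levy:
  Base (financial-statement income): ¥81,500
  Exemption: ¥81,500 ≤ ¥120,000, so full ¥60,000 applies
  Base: ¥81,500 − ¥60,000 = ¥21,500
  ¥21,500 × 25% = ¥5,375

Mainline income levy:
  ¥13,000 × 7% = ¥910
  ¥36,500 × 13% = ¥4,745
  → ¥5,655
  Less foreign tax credit ¥4,000 → ¥1,655

¥5,375 > ¥1,655, so the parallel minimum levy is the binding amount.

¥5,375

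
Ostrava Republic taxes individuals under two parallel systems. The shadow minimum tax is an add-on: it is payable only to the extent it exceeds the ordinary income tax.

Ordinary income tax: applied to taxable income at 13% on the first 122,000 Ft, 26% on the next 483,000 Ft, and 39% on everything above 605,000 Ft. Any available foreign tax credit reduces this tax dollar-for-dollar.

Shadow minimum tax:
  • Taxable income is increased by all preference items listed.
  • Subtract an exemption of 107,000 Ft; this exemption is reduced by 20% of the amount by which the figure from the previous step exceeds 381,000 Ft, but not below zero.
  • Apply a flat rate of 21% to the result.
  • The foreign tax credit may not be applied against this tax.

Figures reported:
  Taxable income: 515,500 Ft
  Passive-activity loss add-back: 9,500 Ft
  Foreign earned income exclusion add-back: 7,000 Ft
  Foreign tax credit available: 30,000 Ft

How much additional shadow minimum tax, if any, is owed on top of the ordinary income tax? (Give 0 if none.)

Ordinary income tax:
  122,000 Ft × 13% = 15,860 Ft
  393,500 Ft × 26% = 102,310 Ft
  → 118,170 Ft
  Less foreign tax credit 30,000 Ft → 88,170 Ft

Shadow minimum tax:
  Adjusted income: 515,500 Ft + 9,500 Ft + 7,000 Ft = 532,000 Ft
  Exemption: 107,000 Ft − 20% × (532,000 Ft − 381,000 Ft) = 107,000 Ft − 30,200 Ft = 76,800 Ft
  Base: 532,000 Ft − 76,800 Ft = 455,200 Ft
  455,200 Ft × 21% = 95,592 Ft

Excess of shadow minimum tax over ordinary income tax: 95,592 Ft − 88,170 Ft = 7,422 Ft.

7,422 Ft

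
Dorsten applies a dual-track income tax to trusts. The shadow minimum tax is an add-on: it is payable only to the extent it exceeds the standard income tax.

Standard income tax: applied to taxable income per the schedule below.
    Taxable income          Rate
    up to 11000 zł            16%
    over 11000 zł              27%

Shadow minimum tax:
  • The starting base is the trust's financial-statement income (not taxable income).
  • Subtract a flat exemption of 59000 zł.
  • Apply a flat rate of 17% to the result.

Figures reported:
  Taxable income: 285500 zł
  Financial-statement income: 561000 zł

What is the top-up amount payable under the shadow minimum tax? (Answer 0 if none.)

Shadow minimum tax:
  Base (financial-statement income): 561000 zł
  Less exemption 59000 zł → base 502000 zł
  502000 zł × 17% = 85340 zł

Standard income tax:
  11000 zł × 16% = 1760 zł
  274500 zł × 27% = 74115 zł
  → 75875 zł

Excess of shadow minimum tax over standard income tax: 85340 zł − 75875 zł = 9465 zł.

9465 zł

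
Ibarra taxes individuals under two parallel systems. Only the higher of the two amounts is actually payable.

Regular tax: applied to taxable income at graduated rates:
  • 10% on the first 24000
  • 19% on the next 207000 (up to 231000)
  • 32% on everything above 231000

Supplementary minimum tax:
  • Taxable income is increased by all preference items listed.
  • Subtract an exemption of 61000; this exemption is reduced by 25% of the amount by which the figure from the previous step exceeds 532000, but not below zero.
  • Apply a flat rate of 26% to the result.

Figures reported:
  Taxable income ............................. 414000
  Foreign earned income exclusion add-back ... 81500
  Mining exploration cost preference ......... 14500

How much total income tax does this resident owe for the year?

116740

Regular tax:
  24000 × 10% = 2400
  207000 × 19% = 39330
  183000 × 32% = 58560
  → 100290

Supplementary minimum tax:
  Adjusted income: 414000 + 81500 + 14500 = 510000
  Exemption: 510000 ≤ 532000, so full 61000 applies
  Base: 510000 − 61000 = 449000
  449000 × 26% = 116740

116740 > 100290, so the supplementary minimum tax is the binding amount.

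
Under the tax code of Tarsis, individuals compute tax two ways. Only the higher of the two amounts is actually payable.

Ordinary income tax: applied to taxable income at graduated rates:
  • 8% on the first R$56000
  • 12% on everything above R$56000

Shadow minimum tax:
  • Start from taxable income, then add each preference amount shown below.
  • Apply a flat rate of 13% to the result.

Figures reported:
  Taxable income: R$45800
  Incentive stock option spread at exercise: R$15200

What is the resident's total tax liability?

R$7930

Ordinary income tax:
  R$45800 × 8% = R$3664

Shadow minimum tax:
  Adjusted income: R$45800 + R$15200 = R$61000
  R$61000 × 13% = R$7930

R$7930 > R$3664, so the shadow minimum tax is the binding amount.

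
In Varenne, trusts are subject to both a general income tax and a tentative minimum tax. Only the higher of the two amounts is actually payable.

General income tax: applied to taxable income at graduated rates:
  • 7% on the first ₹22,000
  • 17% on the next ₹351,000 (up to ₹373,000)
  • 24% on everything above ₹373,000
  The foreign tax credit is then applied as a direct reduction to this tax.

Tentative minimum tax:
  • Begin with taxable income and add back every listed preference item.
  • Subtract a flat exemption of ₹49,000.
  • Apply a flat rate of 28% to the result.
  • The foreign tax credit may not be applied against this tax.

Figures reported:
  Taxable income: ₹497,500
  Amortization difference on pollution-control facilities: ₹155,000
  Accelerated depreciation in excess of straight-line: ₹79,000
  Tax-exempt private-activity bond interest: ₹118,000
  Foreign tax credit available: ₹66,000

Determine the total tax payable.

₹224,140

General income tax:
  ₹22,000 × 7% = ₹1,540
  ₹351,000 × 17% = ₹59,670
  ₹124,500 × 24% = ₹29,880
  → ₹91,090
  Less foreign tax credit ₹66,000 → ₹25,090

Tentative minimum tax:
  Adjusted income: ₹497,500 + ₹155,000 + ₹79,000 + ₹118,000 = ₹849,500
  Less exemption ₹49,000 → base ₹800,500
  ₹800,500 × 28% = ₹224,140

₹224,140 > ₹25,090, so the tentative minimum tax is the binding amount.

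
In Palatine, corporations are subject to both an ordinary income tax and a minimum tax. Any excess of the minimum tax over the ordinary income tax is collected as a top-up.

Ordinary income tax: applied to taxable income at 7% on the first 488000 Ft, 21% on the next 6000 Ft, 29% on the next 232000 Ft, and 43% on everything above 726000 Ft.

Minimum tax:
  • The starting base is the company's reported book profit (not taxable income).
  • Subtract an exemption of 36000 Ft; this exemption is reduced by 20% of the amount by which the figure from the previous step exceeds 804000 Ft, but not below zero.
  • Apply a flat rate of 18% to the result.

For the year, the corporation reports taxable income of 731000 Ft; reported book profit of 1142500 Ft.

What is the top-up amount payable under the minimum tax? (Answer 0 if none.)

Minimum tax:
  Base (reported book profit): 1142500 Ft
  Exemption: 20% × (1142500 Ft − 804000 Ft) = 67700 Ft ≥ 36000 Ft, so the exemption is fully phased out
  Base: 1142500 Ft − 0 Ft = 1142500 Ft
  1142500 Ft × 18% = 205650 Ft

Ordinary income tax:
  488000 Ft × 7% = 34160 Ft
  6000 Ft × 21% = 1260 Ft
  232000 Ft × 29% = 67280 Ft
  5000 Ft × 43% = 2150 Ft
  → 104850 Ft

Excess of minimum tax over ordinary income tax: 205650 Ft − 104850 Ft = 100800 Ft.

100800 Ft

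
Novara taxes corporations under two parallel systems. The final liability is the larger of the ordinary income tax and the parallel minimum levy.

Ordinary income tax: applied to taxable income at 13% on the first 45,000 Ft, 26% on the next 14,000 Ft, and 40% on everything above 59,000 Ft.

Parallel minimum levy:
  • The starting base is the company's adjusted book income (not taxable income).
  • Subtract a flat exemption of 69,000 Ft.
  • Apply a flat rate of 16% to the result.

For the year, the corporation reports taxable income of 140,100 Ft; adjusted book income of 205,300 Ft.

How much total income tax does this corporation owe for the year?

41,930 Ft

Parallel minimum levy:
  Base (adjusted book income): 205,300 Ft
  Less exemption 69,000 Ft → base 136,300 Ft
  136,300 Ft × 16% = 21,808 Ft

Ordinary income tax:
  45,000 Ft × 13% = 5,850 Ft
  14,000 Ft × 26% = 3,640 Ft
  81,100 Ft × 40% = 32,440 Ft
  → 41,930 Ft

41,930 Ft > 21,808 Ft, so the ordinary income tax governs.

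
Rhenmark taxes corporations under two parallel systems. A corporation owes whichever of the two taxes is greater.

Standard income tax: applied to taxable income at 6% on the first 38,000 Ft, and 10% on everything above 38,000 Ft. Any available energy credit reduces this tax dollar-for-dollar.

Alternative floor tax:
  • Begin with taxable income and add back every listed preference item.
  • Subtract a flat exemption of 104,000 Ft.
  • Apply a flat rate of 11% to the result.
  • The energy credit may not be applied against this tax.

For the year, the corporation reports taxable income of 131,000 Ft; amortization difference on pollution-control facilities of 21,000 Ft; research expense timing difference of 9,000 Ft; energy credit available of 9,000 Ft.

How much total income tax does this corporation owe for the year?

Standard income tax:
  38,000 Ft × 6% = 2,280 Ft
  93,000 Ft × 10% = 9,300 Ft
  → 11,580 Ft
  Less energy credit 9,000 Ft → 2,580 Ft

Alternative floor tax:
  Adjusted income: 131,000 Ft + 21,000 Ft + 9,000 Ft = 161,000 Ft
  Less exemption 104,000 Ft → base 57,000 Ft
  57,000 Ft × 11% = 6,270 Ft

6,270 Ft > 2,580 Ft, so the alternative floor tax is the binding amount.

6,270 Ft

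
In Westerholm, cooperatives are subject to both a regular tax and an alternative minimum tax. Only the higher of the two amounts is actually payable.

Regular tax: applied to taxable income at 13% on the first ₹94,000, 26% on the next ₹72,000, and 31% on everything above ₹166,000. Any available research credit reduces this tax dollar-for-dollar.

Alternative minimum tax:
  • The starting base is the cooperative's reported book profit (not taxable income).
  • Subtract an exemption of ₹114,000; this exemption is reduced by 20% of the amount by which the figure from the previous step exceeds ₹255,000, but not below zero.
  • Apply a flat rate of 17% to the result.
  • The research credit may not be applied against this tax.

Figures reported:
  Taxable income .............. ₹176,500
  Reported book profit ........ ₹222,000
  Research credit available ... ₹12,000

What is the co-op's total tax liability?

₹22,195

Regular tax:
  ₹94,000 × 13% = ₹12,220
  ₹72,000 × 26% = ₹18,720
  ₹10,500 × 31% = ₹3,255
  → ₹34,195
  Less research credit ₹12,000 → ₹22,195

Alternative minimum tax:
  Base (reported book profit): ₹222,000
  Exemption: ₹222,000 ≤ ₹255,000, so full ₹114,000 applies
  Base: ₹222,000 − ₹114,000 = ₹108,000
  ₹108,000 × 17% = ₹18,360

₹22,195 > ₹18,360, so the regular tax governs.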